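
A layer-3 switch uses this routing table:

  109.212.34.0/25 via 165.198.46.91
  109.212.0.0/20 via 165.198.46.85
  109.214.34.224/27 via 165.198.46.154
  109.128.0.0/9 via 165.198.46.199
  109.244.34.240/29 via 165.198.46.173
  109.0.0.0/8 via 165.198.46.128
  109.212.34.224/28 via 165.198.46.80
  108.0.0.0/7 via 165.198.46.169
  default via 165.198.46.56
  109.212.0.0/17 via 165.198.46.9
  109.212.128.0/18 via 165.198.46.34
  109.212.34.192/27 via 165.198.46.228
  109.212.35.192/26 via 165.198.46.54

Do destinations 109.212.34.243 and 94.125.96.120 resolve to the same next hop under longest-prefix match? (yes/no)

no

109.212.34.243: longest match 109.212.0.0/17 -> 165.198.46.9
94.125.96.120: longest match 0.0.0.0/0 -> 165.198.46.56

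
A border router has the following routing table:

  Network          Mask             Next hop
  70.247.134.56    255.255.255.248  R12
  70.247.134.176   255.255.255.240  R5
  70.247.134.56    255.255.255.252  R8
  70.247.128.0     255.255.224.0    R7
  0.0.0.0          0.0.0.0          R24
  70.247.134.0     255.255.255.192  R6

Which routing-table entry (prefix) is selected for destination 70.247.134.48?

Entries matching 70.247.134.48:
  0.0.0.0/0 (default, matches everything)
  70.247.128.0/19 (70.247.128.0 - 70.247.159.255)
  70.247.134.0/26 (70.247.134.0 - 70.247.134.63)
Most specific is 70.247.134.0/26.

70.247.134.0/26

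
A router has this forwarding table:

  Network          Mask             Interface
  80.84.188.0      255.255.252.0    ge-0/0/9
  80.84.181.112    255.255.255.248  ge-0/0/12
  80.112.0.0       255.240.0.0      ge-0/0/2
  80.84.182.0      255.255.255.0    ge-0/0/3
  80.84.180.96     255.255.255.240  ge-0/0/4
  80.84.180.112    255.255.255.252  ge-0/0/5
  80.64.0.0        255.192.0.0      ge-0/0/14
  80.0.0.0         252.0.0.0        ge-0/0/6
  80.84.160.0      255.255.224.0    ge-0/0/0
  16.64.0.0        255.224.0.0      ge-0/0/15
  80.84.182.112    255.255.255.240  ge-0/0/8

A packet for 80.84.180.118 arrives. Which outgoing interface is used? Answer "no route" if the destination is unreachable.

ge-0/0/0

Routes whose prefix contains 80.84.180.118:
  80.0.0.0/6 (80.0.0.0 - 83.255.255.255) -> ge-0/0/6
  80.64.0.0/10 (80.64.0.0 - 80.127.255.255) -> ge-0/0/14
  80.84.160.0/19 (80.84.160.0 - 80.84.191.255) -> ge-0/0/0
More-specific entries that do NOT match:
  80.84.180.112/30 (80.84.180.112 - 80.84.180.115) does not contain 80.84.180.118
  80.84.181.112/29 (80.84.181.112 - 80.84.181.119) does not contain 80.84.180.118
  80.84.180.96/28 (80.84.180.96 - 80.84.180.111) does not contain 80.84.180.118
  80.84.182.112/28 (80.84.182.112 - 80.84.182.127) does not contain 80.84.180.118
  80.84.182.0/24 (80.84.182.0 - 80.84.182.255) does not contain 80.84.180.118
  80.84.188.0/22 (80.84.188.0 - 80.84.191.255) does not contain 80.84.180.118
Longest matching prefix is /19 -> interface ge-0/0/0.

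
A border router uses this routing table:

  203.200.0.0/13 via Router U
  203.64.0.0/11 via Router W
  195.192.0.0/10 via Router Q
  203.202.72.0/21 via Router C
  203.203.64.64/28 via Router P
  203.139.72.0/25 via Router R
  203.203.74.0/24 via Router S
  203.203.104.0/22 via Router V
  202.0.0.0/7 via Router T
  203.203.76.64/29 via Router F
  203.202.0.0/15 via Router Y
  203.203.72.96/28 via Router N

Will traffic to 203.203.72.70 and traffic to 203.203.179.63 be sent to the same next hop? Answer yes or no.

203.203.72.70: longest match 203.202.0.0/15 -> Router Y
203.203.179.63: longest match 203.202.0.0/15 -> Router Y

yes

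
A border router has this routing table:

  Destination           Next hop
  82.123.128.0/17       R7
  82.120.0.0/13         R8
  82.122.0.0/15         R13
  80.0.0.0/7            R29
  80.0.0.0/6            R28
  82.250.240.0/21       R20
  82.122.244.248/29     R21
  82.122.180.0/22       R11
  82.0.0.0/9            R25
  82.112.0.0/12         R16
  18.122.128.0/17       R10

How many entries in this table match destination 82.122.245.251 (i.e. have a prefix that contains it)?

5

Prefixes containing 82.122.245.251:
  80.0.0.0/6 (80.0.0.0 - 83.255.255.255)
  82.0.0.0/9 (82.0.0.0 - 82.127.255.255)
  82.112.0.0/12 (82.112.0.0 - 82.127.255.255)
  82.120.0.0/13 (82.120.0.0 - 82.127.255.255)
  82.122.0.0/15 (82.122.0.0 - 82.123.255.255)
Total matching entries: 5.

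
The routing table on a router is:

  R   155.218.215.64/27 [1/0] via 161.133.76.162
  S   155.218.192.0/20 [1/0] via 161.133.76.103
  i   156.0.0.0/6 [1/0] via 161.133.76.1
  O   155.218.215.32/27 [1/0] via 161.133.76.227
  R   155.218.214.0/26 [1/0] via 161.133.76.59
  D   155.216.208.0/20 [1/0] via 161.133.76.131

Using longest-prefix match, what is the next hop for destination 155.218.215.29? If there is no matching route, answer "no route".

no route

No entry's prefix contains 155.218.215.29; there is no default route.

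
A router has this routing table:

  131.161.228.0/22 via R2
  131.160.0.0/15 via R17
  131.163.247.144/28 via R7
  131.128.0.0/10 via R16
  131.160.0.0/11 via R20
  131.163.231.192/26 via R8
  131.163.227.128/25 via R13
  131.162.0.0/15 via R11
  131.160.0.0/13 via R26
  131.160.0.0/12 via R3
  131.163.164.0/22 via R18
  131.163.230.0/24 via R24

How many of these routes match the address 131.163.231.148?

5

Prefixes containing 131.163.231.148:
  131.128.0.0/10 (131.128.0.0 - 131.191.255.255)
  131.160.0.0/11 (131.160.0.0 - 131.191.255.255)
  131.160.0.0/12 (131.160.0.0 - 131.175.255.255)
  131.160.0.0/13 (131.160.0.0 - 131.167.255.255)
  131.162.0.0/15 (131.162.0.0 - 131.163.255.255)
Total matching entries: 5.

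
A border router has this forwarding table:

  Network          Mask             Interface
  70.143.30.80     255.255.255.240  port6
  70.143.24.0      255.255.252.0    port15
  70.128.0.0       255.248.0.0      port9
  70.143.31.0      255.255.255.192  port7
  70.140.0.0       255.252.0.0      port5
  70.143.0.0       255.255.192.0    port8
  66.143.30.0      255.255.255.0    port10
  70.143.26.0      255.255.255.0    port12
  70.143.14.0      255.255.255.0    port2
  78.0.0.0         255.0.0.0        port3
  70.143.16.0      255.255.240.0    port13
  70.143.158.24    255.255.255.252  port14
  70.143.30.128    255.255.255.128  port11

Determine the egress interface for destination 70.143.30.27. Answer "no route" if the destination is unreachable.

port13

Routes whose prefix contains 70.143.30.27:
  70.140.0.0/14 (70.140.0.0 - 70.143.255.255) -> port5
  70.143.0.0/18 (70.143.0.0 - 70.143.63.255) -> port8
  70.143.16.0/20 (70.143.16.0 - 70.143.31.255) -> port13
More-specific entries that do NOT match:
  70.143.158.24/30 (70.143.158.24 - 70.143.158.27) does not contain 70.143.30.27
  70.143.30.80/28 (70.143.30.80 - 70.143.30.95) does not contain 70.143.30.27
  70.143.31.0/26 (70.143.31.0 - 70.143.31.63) does not contain 70.143.30.27
  70.143.30.128/25 (70.143.30.128 - 70.143.30.255) does not contain 70.143.30.27
  66.143.30.0/24 (66.143.30.0 - 66.143.30.255) does not contain 70.143.30.27
  70.143.26.0/24 (70.143.26.0 - 70.143.26.255) does not contain 70.143.30.27
  70.143.14.0/24 (70.143.14.0 - 70.143.14.255) does not contain 70.143.30.27
  70.143.24.0/22 (70.143.24.0 - 70.143.27.255) does not contain 70.143.30.27
Longest matching prefix is /20 -> interface port13.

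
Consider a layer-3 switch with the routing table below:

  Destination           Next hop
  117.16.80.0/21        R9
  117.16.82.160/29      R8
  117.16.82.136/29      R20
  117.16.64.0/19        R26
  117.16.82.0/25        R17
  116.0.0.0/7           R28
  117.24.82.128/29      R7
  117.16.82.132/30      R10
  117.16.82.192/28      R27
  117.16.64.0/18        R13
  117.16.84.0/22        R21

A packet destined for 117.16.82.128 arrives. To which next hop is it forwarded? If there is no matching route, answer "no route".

Routes whose prefix contains 117.16.82.128:
  116.0.0.0/7 (116.0.0.0 - 117.255.255.255) -> R28
  117.16.64.0/18 (117.16.64.0 - 117.16.127.255) -> R13
  117.16.64.0/19 (117.16.64.0 - 117.16.95.255) -> R26
  117.16.80.0/21 (117.16.80.0 - 117.16.87.255) -> R9
More-specific entries that do NOT match:
  117.16.82.132/30 (117.16.82.132 - 117.16.82.135) does not contain 117.16.82.128
  117.16.82.160/29 (117.16.82.160 - 117.16.82.167) does not contain 117.16.82.128
  117.16.82.136/29 (117.16.82.136 - 117.16.82.143) does not contain 117.16.82.128
  117.24.82.128/29 (117.24.82.128 - 117.24.82.135) does not contain 117.16.82.128
  117.16.82.192/28 (117.16.82.192 - 117.16.82.207) does not contain 117.16.82.128
  117.16.82.0/25 (117.16.82.0 - 117.16.82.127) does not contain 117.16.82.128
  117.16.84.0/22 (117.16.84.0 - 117.16.87.255) does not contain 117.16.82.128
Longest matching prefix is /21 -> next hop R9.

R9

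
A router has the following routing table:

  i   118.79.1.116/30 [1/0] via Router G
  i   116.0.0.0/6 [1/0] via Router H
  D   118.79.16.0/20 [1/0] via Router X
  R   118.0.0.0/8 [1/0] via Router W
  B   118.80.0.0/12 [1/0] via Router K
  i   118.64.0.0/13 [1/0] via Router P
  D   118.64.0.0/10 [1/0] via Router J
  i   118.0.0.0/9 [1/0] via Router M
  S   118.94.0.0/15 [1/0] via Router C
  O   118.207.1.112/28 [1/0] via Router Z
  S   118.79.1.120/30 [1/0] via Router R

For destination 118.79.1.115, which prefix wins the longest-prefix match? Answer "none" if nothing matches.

Entries matching 118.79.1.115:
  116.0.0.0/6 (116.0.0.0 - 119.255.255.255)
  118.0.0.0/8 (118.0.0.0 - 118.255.255.255)
  118.0.0.0/9 (118.0.0.0 - 118.127.255.255)
  118.64.0.0/10 (118.64.0.0 - 118.127.255.255)
Most specific is 118.64.0.0/10.

118.64.0.0/10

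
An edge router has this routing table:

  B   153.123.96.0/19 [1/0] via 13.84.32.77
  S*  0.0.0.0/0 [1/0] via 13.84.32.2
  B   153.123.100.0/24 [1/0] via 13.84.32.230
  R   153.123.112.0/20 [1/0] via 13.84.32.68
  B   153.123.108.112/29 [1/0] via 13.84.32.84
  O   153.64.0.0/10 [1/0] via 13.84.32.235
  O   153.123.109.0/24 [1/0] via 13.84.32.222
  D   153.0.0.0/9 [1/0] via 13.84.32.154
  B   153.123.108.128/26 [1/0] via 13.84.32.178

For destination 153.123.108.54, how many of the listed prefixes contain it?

Prefixes containing 153.123.108.54:
  0.0.0.0/0 (default, matches everything)
  153.0.0.0/9 (153.0.0.0 - 153.127.255.255)
  153.64.0.0/10 (153.64.0.0 - 153.127.255.255)
  153.123.96.0/19 (153.123.96.0 - 153.123.127.255)
Total matching entries: 4.

4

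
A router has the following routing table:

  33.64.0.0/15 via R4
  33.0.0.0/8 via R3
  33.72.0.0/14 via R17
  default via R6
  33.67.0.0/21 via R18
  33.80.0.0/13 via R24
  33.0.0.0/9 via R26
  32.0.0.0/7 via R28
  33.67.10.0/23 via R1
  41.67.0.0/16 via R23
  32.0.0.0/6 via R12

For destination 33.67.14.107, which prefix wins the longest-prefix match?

33.0.0.0/9

Entries matching 33.67.14.107:
  0.0.0.0/0 (default, matches everything)
  32.0.0.0/6 (32.0.0.0 - 35.255.255.255)
  32.0.0.0/7 (32.0.0.0 - 33.255.255.255)
  33.0.0.0/8 (33.0.0.0 - 33.255.255.255)
  33.0.0.0/9 (33.0.0.0 - 33.127.255.255)
Most specific is 33.0.0.0/9.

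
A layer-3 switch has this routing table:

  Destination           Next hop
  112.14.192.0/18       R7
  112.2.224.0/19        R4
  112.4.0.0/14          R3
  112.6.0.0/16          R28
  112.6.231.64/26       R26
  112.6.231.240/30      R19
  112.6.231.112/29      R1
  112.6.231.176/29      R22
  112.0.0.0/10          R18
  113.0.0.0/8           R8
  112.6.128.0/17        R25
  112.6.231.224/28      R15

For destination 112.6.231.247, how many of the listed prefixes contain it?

Prefixes containing 112.6.231.247:
  112.0.0.0/10 (112.0.0.0 - 112.63.255.255)
  112.4.0.0/14 (112.4.0.0 - 112.7.255.255)
  112.6.0.0/16 (112.6.0.0 - 112.6.255.255)
  112.6.128.0/17 (112.6.128.0 - 112.6.255.255)
Total matching entries: 4.

4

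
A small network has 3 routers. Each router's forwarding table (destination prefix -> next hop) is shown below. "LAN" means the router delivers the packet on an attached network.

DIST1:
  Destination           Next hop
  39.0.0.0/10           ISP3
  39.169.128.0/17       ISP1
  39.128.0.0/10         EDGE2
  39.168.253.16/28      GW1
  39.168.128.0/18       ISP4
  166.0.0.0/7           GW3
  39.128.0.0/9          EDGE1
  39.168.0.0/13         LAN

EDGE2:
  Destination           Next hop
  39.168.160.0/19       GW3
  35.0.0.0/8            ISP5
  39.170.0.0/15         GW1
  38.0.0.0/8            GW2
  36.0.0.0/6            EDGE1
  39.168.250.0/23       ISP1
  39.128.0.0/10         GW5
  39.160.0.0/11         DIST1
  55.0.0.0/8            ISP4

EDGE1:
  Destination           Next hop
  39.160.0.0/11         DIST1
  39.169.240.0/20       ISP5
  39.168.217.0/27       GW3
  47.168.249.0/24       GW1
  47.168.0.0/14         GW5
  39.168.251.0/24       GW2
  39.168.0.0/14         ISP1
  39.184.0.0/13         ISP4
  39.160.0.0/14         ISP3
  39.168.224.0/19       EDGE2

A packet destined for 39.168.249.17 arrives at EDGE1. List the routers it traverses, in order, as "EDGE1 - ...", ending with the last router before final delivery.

EDGE1 - EDGE2 - DIST1

At EDGE1: longest match for 39.168.249.17 is 39.168.224.0/19 -> EDGE2
At EDGE2: longest match for 39.168.249.17 is 39.160.0.0/11 -> DIST1
At DIST1: longest match for 39.168.249.17 is 39.168.0.0/13 -> LAN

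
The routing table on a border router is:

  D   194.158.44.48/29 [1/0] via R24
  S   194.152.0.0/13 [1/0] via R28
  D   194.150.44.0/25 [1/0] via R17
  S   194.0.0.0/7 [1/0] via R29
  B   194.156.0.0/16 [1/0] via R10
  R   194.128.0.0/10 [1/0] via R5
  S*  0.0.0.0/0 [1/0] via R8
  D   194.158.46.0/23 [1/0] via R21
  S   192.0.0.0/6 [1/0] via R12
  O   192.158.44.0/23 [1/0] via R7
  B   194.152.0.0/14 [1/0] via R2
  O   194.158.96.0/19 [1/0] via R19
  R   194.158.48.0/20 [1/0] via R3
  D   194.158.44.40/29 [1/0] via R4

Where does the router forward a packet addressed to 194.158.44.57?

Routes whose prefix contains 194.158.44.57:
  0.0.0.0/0 (default, matches everything) -> R8
  192.0.0.0/6 (192.0.0.0 - 195.255.255.255) -> R12
  194.0.0.0/7 (194.0.0.0 - 195.255.255.255) -> R29
  194.128.0.0/10 (194.128.0.0 - 194.191.255.255) -> R5
  194.152.0.0/13 (194.152.0.0 - 194.159.255.255) -> R28
More-specific entries that do NOT match:
  194.158.44.48/29 (194.158.44.48 - 194.158.44.55) does not contain 194.158.44.57
  194.158.44.40/29 (194.158.44.40 - 194.158.44.47) does not contain 194.158.44.57
  194.150.44.0/25 (194.150.44.0 - 194.150.44.127) does not contain 194.158.44.57
  194.158.46.0/23 (194.158.46.0 - 194.158.47.255) does not contain 194.158.44.57
  192.158.44.0/23 (192.158.44.0 - 192.158.45.255) does not contain 194.158.44.57
  194.158.48.0/20 (194.158.48.0 - 194.158.63.255) does not contain 194.158.44.57
  194.158.96.0/19 (194.158.96.0 - 194.158.127.255) does not contain 194.158.44.57
  194.156.0.0/16 (194.156.0.0 - 194.156.255.255) does not contain 194.158.44.57
  194.152.0.0/14 (194.152.0.0 - 194.155.255.255) does not contain 194.158.44.57
Longest matching prefix is /13 -> next hop R28.

R28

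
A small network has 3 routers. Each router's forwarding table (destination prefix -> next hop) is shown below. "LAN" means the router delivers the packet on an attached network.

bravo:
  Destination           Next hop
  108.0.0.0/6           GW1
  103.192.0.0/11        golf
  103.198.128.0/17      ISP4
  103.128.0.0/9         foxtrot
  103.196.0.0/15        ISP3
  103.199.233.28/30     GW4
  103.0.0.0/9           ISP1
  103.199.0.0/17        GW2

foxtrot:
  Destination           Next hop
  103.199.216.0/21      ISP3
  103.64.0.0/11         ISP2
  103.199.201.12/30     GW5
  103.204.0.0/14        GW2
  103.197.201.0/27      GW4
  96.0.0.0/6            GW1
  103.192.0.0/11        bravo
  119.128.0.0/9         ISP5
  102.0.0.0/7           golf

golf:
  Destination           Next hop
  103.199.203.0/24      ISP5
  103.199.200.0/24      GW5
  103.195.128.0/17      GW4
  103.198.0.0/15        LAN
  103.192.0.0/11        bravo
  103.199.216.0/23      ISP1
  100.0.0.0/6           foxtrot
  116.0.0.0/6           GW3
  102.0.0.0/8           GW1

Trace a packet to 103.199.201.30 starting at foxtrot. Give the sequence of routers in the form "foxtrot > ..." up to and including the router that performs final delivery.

At foxtrot: longest match for 103.199.201.30 is 103.192.0.0/11 -> bravo
At bravo: longest match for 103.199.201.30 is 103.192.0.0/11 -> golf
At golf: longest match for 103.199.201.30 is 103.198.0.0/15 -> LAN

foxtrot > bravo > golf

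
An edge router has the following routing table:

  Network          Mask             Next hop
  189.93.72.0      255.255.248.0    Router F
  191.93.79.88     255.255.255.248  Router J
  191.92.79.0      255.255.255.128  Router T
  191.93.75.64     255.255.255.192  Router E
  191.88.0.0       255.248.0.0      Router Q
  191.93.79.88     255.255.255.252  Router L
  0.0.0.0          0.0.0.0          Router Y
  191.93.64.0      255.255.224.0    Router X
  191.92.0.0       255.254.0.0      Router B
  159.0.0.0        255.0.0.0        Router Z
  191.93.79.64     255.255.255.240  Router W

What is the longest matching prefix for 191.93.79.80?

Entries matching 191.93.79.80:
  0.0.0.0/0 (default, matches everything)
  191.88.0.0/13 (191.88.0.0 - 191.95.255.255)
  191.92.0.0/15 (191.92.0.0 - 191.93.255.255)
  191.93.64.0/19 (191.93.64.0 - 191.93.95.255)
Most specific is 191.93.64.0/19.

191.93.64.0/19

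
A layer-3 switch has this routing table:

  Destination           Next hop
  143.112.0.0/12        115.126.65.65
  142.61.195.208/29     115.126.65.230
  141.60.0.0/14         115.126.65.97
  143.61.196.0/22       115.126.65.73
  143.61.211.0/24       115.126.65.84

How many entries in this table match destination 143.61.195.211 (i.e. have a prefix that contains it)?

0

No listed prefix contains 143.61.195.211.
Total matching entries: 0.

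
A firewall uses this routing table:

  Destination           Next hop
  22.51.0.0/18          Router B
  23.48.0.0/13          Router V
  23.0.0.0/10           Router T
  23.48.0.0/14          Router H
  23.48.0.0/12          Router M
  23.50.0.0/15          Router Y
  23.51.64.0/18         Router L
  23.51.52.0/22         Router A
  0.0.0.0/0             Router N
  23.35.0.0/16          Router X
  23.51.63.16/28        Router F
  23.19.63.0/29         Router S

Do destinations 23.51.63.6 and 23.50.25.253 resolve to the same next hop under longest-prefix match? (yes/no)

yes

23.51.63.6: longest match 23.50.0.0/15 -> Router Y
23.50.25.253: longest match 23.50.0.0/15 -> Router Y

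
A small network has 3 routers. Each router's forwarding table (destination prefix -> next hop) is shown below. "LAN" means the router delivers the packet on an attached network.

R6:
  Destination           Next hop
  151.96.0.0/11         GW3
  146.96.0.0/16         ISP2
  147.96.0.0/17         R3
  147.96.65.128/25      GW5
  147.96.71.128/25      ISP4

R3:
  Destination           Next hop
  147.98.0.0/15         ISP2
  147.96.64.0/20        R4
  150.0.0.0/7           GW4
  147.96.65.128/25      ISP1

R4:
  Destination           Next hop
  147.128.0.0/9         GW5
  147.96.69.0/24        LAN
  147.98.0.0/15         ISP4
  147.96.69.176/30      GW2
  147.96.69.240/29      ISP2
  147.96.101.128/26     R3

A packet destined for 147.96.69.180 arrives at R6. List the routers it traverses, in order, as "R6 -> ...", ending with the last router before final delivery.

At R6: longest match for 147.96.69.180 is 147.96.0.0/17 -> R3
At R3: longest match for 147.96.69.180 is 147.96.64.0/20 -> R4
At R4: longest match for 147.96.69.180 is 147.96.69.0/24 -> LAN

R6 -> R3 -> R4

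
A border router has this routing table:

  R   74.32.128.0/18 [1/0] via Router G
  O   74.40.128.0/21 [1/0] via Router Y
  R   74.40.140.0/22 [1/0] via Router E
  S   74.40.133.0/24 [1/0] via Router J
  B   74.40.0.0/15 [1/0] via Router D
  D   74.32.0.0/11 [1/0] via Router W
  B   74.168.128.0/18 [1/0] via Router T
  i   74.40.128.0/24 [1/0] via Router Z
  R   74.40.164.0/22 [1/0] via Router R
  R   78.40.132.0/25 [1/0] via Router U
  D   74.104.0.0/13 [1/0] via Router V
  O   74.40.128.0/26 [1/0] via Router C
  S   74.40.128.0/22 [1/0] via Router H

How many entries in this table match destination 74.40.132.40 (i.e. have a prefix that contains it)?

3

Prefixes containing 74.40.132.40:
  74.32.0.0/11 (74.32.0.0 - 74.63.255.255)
  74.40.0.0/15 (74.40.0.0 - 74.41.255.255)
  74.40.128.0/21 (74.40.128.0 - 74.40.135.255)
Total matching entries: 3.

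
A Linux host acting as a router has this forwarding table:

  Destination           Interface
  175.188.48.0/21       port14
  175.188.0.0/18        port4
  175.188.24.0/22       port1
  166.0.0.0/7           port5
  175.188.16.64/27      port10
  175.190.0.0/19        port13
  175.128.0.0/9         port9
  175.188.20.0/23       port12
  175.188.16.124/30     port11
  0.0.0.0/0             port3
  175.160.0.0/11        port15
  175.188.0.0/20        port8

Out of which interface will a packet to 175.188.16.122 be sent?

port4

Routes whose prefix contains 175.188.16.122:
  0.0.0.0/0 (default, matches everything) -> port3
  175.128.0.0/9 (175.128.0.0 - 175.255.255.255) -> port9
  175.160.0.0/11 (175.160.0.0 - 175.191.255.255) -> port15
  175.188.0.0/18 (175.188.0.0 - 175.188.63.255) -> port4
More-specific entries that do NOT match:
  175.188.16.124/30 (175.188.16.124 - 175.188.16.127) does not contain 175.188.16.122
  175.188.16.64/27 (175.188.16.64 - 175.188.16.95) does not contain 175.188.16.122
  175.188.20.0/23 (175.188.20.0 - 175.188.21.255) does not contain 175.188.16.122
  175.188.24.0/22 (175.188.24.0 - 175.188.27.255) does not contain 175.188.16.122
  175.188.48.0/21 (175.188.48.0 - 175.188.55.255) does not contain 175.188.16.122
  175.188.0.0/20 (175.188.0.0 - 175.188.15.255) does not contain 175.188.16.122
  175.190.0.0/19 (175.190.0.0 - 175.190.31.255) does not contain 175.188.16.122
Longest matching prefix is /18 -> interface port4.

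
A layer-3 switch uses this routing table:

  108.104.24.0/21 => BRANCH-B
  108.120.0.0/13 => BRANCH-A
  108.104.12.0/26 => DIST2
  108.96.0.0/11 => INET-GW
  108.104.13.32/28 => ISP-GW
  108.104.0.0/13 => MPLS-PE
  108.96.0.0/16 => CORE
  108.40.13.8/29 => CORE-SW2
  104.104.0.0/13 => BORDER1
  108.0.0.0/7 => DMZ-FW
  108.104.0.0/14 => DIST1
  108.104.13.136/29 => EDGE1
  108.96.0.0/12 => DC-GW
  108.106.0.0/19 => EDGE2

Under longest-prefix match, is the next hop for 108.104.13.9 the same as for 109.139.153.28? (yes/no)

108.104.13.9: longest match 108.104.0.0/14 -> DIST1
109.139.153.28: longest match 108.0.0.0/7 -> DMZ-FW

no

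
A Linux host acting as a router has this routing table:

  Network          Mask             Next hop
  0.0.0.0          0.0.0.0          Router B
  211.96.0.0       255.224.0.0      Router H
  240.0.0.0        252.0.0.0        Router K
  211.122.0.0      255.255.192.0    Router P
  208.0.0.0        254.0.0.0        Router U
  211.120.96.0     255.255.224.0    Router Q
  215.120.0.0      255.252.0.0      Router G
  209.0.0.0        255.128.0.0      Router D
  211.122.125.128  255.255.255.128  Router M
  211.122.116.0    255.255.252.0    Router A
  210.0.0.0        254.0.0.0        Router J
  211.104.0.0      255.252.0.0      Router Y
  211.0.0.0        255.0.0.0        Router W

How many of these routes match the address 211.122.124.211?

4

Prefixes containing 211.122.124.211:
  0.0.0.0/0 (default, matches everything)
  210.0.0.0/7 (210.0.0.0 - 211.255.255.255)
  211.0.0.0/8 (211.0.0.0 - 211.255.255.255)
  211.96.0.0/11 (211.96.0.0 - 211.127.255.255)
Total matching entries: 4.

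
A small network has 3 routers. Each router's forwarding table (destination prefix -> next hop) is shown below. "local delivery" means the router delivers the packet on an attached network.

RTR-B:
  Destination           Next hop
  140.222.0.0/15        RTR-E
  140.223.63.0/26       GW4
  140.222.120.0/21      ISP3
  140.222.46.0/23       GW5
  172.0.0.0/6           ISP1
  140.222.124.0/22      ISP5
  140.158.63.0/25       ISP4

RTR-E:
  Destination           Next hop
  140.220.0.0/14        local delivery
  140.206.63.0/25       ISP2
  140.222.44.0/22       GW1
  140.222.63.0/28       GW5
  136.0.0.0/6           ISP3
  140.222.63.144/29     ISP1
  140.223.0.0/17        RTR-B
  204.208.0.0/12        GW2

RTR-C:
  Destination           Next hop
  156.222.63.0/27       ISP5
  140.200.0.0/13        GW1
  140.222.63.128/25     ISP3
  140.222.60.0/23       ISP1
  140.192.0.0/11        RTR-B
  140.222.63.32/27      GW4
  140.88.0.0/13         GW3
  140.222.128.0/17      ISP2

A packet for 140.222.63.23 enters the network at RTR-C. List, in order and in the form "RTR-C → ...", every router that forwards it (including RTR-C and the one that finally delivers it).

At RTR-C: longest match for 140.222.63.23 is 140.192.0.0/11 -> RTR-B
At RTR-B: longest match for 140.222.63.23 is 140.222.0.0/15 -> RTR-E
At RTR-E: longest match for 140.222.63.23 is 140.220.0.0/14 -> local delivery

RTR-C → RTR-B → RTR-E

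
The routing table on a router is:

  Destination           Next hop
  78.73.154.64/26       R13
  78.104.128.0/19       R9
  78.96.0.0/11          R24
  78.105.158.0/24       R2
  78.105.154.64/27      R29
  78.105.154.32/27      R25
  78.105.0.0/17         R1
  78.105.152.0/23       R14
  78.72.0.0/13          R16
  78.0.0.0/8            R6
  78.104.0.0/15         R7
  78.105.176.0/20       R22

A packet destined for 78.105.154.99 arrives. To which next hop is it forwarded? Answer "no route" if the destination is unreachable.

R7

Routes whose prefix contains 78.105.154.99:
  78.0.0.0/8 (78.0.0.0 - 78.255.255.255) -> R6
  78.96.0.0/11 (78.96.0.0 - 78.127.255.255) -> R24
  78.104.0.0/15 (78.104.0.0 - 78.105.255.255) -> R7
More-specific entries that do NOT match:
  78.105.154.64/27 (78.105.154.64 - 78.105.154.95) does not contain 78.105.154.99
  78.105.154.32/27 (78.105.154.32 - 78.105.154.63) does not contain 78.105.154.99
  78.73.154.64/26 (78.73.154.64 - 78.73.154.127) does not contain 78.105.154.99
  78.105.158.0/24 (78.105.158.0 - 78.105.158.255) does not contain 78.105.154.99
  78.105.152.0/23 (78.105.152.0 - 78.105.153.255) does not contain 78.105.154.99
  78.105.176.0/20 (78.105.176.0 - 78.105.191.255) does not contain 78.105.154.99
  78.104.128.0/19 (78.104.128.0 - 78.104.159.255) does not contain 78.105.154.99
  78.105.0.0/17 (78.105.0.0 - 78.105.127.255) does not contain 78.105.154.99
Longest matching prefix is /15 -> next hop R7.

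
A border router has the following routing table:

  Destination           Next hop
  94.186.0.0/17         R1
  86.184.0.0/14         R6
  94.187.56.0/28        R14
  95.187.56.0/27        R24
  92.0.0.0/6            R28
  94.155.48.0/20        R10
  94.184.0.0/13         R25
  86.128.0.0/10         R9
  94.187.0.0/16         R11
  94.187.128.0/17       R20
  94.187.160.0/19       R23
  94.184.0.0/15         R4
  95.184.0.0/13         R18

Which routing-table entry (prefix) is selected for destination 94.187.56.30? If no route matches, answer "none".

Entries matching 94.187.56.30:
  92.0.0.0/6 (92.0.0.0 - 95.255.255.255)
  94.184.0.0/13 (94.184.0.0 - 94.191.255.255)
  94.187.0.0/16 (94.187.0.0 - 94.187.255.255)
Most specific is 94.187.0.0/16.

94.187.0.0/16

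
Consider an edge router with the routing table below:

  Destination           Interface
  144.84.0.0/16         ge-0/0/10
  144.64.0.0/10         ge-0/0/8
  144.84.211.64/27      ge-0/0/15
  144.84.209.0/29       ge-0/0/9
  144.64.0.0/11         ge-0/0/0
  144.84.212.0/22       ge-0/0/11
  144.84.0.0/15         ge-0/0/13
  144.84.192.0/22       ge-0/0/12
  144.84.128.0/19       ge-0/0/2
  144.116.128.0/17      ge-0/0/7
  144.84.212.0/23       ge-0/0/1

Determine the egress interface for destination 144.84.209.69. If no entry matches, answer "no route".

ge-0/0/10

Routes whose prefix contains 144.84.209.69:
  144.64.0.0/10 (144.64.0.0 - 144.127.255.255) -> ge-0/0/8
  144.64.0.0/11 (144.64.0.0 - 144.95.255.255) -> ge-0/0/0
  144.84.0.0/15 (144.84.0.0 - 144.85.255.255) -> ge-0/0/13
  144.84.0.0/16 (144.84.0.0 - 144.84.255.255) -> ge-0/0/10
More-specific entries that do NOT match:
  144.84.209.0/29 (144.84.209.0 - 144.84.209.7) does not contain 144.84.209.69
  144.84.211.64/27 (144.84.211.64 - 144.84.211.95) does not contain 144.84.209.69
  144.84.212.0/23 (144.84.212.0 - 144.84.213.255) does not contain 144.84.209.69
  144.84.212.0/22 (144.84.212.0 - 144.84.215.255) does not contain 144.84.209.69
  144.84.192.0/22 (144.84.192.0 - 144.84.195.255) does not contain 144.84.209.69
  144.84.128.0/19 (144.84.128.0 - 144.84.159.255) does not contain 144.84.209.69
  144.116.128.0/17 (144.116.128.0 - 144.116.255.255) does not contain 144.84.209.69
Longest matching prefix is /16 -> interface ge-0/0/10.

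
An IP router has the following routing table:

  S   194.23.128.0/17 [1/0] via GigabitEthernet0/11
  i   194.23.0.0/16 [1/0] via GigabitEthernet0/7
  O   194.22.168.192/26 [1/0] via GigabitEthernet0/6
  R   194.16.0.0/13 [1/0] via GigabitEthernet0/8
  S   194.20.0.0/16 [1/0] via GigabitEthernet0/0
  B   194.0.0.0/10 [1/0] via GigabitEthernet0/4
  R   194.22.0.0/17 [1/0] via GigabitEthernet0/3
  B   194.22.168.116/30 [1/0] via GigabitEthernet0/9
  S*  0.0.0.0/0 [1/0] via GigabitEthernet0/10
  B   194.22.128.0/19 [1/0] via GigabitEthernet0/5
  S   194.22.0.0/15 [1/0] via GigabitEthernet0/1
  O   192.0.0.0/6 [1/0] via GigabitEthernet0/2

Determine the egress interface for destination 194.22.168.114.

GigabitEthernet0/1

Routes whose prefix contains 194.22.168.114:
  0.0.0.0/0 (default, matches everything) -> GigabitEthernet0/10
  192.0.0.0/6 (192.0.0.0 - 195.255.255.255) -> GigabitEthernet0/2
  194.0.0.0/10 (194.0.0.0 - 194.63.255.255) -> GigabitEthernet0/4
  194.16.0.0/13 (194.16.0.0 - 194.23.255.255) -> GigabitEthernet0/8
  194.22.0.0/15 (194.22.0.0 - 194.23.255.255) -> GigabitEthernet0/1
More-specific entries that do NOT match:
  194.22.168.116/30 (194.22.168.116 - 194.22.168.119) does not contain 194.22.168.114
  194.22.168.192/26 (194.22.168.192 - 194.22.168.255) does not contain 194.22.168.114
  194.22.128.0/19 (194.22.128.0 - 194.22.159.255) does not contain 194.22.168.114
  194.23.128.0/17 (194.23.128.0 - 194.23.255.255) does not contain 194.22.168.114
  194.22.0.0/17 (194.22.0.0 - 194.22.127.255) does not contain 194.22.168.114
  194.23.0.0/16 (194.23.0.0 - 194.23.255.255) does not contain 194.22.168.114
  194.20.0.0/16 (194.20.0.0 - 194.20.255.255) does not contain 194.22.168.114
Longest matching prefix is /15 -> interface GigabitEthernet0/1.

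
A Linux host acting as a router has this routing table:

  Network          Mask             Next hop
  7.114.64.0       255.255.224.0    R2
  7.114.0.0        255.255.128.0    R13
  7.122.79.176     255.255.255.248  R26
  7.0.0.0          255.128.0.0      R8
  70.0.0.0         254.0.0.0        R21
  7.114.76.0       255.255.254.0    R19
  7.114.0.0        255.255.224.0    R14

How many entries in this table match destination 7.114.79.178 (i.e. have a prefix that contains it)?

Prefixes containing 7.114.79.178:
  7.0.0.0/9 (7.0.0.0 - 7.127.255.255)
  7.114.0.0/17 (7.114.0.0 - 7.114.127.255)
  7.114.64.0/19 (7.114.64.0 - 7.114.95.255)
Total matching entries: 3.

3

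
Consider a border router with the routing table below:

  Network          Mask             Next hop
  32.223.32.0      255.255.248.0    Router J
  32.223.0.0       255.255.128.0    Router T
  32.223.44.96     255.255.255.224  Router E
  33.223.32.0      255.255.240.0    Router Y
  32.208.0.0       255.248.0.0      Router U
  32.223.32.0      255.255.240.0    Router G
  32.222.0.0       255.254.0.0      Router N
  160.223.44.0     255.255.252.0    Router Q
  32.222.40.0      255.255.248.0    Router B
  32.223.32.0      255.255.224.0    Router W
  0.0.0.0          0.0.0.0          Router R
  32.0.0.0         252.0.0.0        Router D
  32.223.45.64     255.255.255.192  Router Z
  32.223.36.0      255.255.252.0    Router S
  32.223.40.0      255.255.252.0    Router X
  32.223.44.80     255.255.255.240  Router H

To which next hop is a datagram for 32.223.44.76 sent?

Routes whose prefix contains 32.223.44.76:
  0.0.0.0/0 (default, matches everything) -> Router R
  32.0.0.0/6 (32.0.0.0 - 35.255.255.255) -> Router D
  32.222.0.0/15 (32.222.0.0 - 32.223.255.255) -> Router N
  32.223.0.0/17 (32.223.0.0 - 32.223.127.255) -> Router T
  32.223.32.0/19 (32.223.32.0 - 32.223.63.255) -> Router W
  32.223.32.0/20 (32.223.32.0 - 32.223.47.255) -> Router G
More-specific entries that do NOT match:
  32.223.44.80/28 (32.223.44.80 - 32.223.44.95) does not contain 32.223.44.76
  32.223.44.96/27 (32.223.44.96 - 32.223.44.127) does not contain 32.223.44.76
  32.223.45.64/26 (32.223.45.64 - 32.223.45.127) does not contain 32.223.44.76
  160.223.44.0/22 (160.223.44.0 - 160.223.47.255) does not contain 32.223.44.76
  32.223.36.0/22 (32.223.36.0 - 32.223.39.255) does not contain 32.223.44.76
  32.223.40.0/22 (32.223.40.0 - 32.223.43.255) does not contain 32.223.44.76
  32.223.32.0/21 (32.223.32.0 - 32.223.39.255) does not contain 32.223.44.76
  32.222.40.0/21 (32.222.40.0 - 32.222.47.255) does not contain 32.223.44.76
Longest matching prefix is /20 -> next hop Router G.

Router G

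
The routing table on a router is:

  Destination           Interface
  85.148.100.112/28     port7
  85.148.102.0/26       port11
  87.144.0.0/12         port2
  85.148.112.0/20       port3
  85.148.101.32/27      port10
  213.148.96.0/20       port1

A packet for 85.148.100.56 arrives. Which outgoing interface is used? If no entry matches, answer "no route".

no route

No entry's prefix contains 85.148.100.56; there is no default route.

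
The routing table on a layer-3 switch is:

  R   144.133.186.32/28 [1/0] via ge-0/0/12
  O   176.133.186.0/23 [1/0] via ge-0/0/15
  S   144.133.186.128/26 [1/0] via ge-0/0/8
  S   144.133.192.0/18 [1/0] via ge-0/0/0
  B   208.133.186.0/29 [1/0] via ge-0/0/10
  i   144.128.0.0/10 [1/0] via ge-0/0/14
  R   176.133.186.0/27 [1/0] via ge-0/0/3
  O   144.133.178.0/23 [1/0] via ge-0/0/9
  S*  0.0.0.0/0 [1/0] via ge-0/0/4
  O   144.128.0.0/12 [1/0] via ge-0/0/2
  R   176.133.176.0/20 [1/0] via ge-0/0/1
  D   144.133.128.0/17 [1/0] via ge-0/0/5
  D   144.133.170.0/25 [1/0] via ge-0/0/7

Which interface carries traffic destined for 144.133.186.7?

ge-0/0/5

Routes whose prefix contains 144.133.186.7:
  0.0.0.0/0 (default, matches everything) -> ge-0/0/4
  144.128.0.0/10 (144.128.0.0 - 144.191.255.255) -> ge-0/0/14
  144.128.0.0/12 (144.128.0.0 - 144.143.255.255) -> ge-0/0/2
  144.133.128.0/17 (144.133.128.0 - 144.133.255.255) -> ge-0/0/5
More-specific entries that do NOT match:
  208.133.186.0/29 (208.133.186.0 - 208.133.186.7) does not contain 144.133.186.7
  144.133.186.32/28 (144.133.186.32 - 144.133.186.47) does not contain 144.133.186.7
  176.133.186.0/27 (176.133.186.0 - 176.133.186.31) does not contain 144.133.186.7
  144.133.186.128/26 (144.133.186.128 - 144.133.186.191) does not contain 144.133.186.7
  144.133.170.0/25 (144.133.170.0 - 144.133.170.127) does not contain 144.133.186.7
  176.133.186.0/23 (176.133.186.0 - 176.133.187.255) does not contain 144.133.186.7
  144.133.178.0/23 (144.133.178.0 - 144.133.179.255) does not contain 144.133.186.7
  176.133.176.0/20 (176.133.176.0 - 176.133.191.255) does not contain 144.133.186.7
  144.133.192.0/18 (144.133.192.0 - 144.133.255.255) does not contain 144.133.186.7
Longest matching prefix is /17 -> interface ge-0/0/5.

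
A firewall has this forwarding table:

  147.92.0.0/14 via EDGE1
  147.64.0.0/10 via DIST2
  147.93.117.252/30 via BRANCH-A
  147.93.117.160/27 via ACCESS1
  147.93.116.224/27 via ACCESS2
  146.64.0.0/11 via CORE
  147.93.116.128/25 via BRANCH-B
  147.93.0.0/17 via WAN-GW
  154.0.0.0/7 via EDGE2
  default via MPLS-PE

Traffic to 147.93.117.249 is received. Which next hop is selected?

Routes whose prefix contains 147.93.117.249:
  0.0.0.0/0 (default, matches everything) -> MPLS-PE
  147.64.0.0/10 (147.64.0.0 - 147.127.255.255) -> DIST2
  147.92.0.0/14 (147.92.0.0 - 147.95.255.255) -> EDGE1
  147.93.0.0/17 (147.93.0.0 - 147.93.127.255) -> WAN-GW
More-specific entries that do NOT match:
  147.93.117.252/30 (147.93.117.252 - 147.93.117.255) does not contain 147.93.117.249
  147.93.117.160/27 (147.93.117.160 - 147.93.117.191) does not contain 147.93.117.249
  147.93.116.224/27 (147.93.116.224 - 147.93.116.255) does not contain 147.93.117.249
  147.93.116.128/25 (147.93.116.128 - 147.93.116.255) does not contain 147.93.117.249
Longest matching prefix is /17 -> next hop WAN-GW.

WAN-GW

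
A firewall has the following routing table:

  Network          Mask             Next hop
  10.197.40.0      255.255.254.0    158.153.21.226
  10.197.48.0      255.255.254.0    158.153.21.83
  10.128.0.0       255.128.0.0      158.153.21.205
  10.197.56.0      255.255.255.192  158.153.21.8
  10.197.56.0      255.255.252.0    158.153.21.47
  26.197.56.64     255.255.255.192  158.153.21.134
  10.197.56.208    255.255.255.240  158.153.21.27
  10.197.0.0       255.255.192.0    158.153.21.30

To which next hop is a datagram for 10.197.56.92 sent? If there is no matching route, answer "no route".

158.153.21.47

Routes whose prefix contains 10.197.56.92:
  10.128.0.0/9 (10.128.0.0 - 10.255.255.255) -> 158.153.21.205
  10.197.0.0/18 (10.197.0.0 - 10.197.63.255) -> 158.153.21.30
  10.197.56.0/22 (10.197.56.0 - 10.197.59.255) -> 158.153.21.47
More-specific entries that do NOT match:
  10.197.56.208/28 (10.197.56.208 - 10.197.56.223) does not contain 10.197.56.92
  10.197.56.0/26 (10.197.56.0 - 10.197.56.63) does not contain 10.197.56.92
  26.197.56.64/26 (26.197.56.64 - 26.197.56.127) does not contain 10.197.56.92
  10.197.40.0/23 (10.197.40.0 - 10.197.41.255) does not contain 10.197.56.92
  10.197.48.0/23 (10.197.48.0 - 10.197.49.255) does not contain 10.197.56.92
Longest matching prefix is /22 -> next hop 158.153.21.47.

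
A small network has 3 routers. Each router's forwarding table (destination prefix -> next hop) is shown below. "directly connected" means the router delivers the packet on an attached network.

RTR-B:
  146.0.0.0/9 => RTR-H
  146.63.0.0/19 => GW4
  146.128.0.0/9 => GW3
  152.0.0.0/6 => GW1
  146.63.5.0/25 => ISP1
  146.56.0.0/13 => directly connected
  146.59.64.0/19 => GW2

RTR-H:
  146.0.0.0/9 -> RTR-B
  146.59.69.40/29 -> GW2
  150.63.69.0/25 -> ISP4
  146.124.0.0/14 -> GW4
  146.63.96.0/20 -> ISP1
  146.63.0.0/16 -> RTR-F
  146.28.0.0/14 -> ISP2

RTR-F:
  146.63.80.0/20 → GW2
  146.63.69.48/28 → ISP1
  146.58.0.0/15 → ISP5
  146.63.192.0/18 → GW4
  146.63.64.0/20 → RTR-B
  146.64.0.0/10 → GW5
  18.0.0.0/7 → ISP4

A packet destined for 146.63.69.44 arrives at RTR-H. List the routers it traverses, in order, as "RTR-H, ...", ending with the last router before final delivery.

At RTR-H: longest match for 146.63.69.44 is 146.63.0.0/16 -> RTR-F
At RTR-F: longest match for 146.63.69.44 is 146.63.64.0/20 -> RTR-B
At RTR-B: longest match for 146.63.69.44 is 146.56.0.0/13 -> directly connected

RTR-H, RTR-F, RTR-B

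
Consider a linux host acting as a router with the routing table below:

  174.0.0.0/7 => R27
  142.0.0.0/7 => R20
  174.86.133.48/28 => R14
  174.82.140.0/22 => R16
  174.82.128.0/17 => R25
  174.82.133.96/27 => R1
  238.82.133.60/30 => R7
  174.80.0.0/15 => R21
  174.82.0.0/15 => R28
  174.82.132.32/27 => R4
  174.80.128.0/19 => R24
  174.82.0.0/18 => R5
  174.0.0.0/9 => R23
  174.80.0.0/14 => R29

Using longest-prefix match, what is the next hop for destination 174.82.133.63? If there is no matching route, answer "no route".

R25

Routes whose prefix contains 174.82.133.63:
  174.0.0.0/7 (174.0.0.0 - 175.255.255.255) -> R27
  174.0.0.0/9 (174.0.0.0 - 174.127.255.255) -> R23
  174.80.0.0/14 (174.80.0.0 - 174.83.255.255) -> R29
  174.82.0.0/15 (174.82.0.0 - 174.83.255.255) -> R28
  174.82.128.0/17 (174.82.128.0 - 174.82.255.255) -> R25
More-specific entries that do NOT match:
  238.82.133.60/30 (238.82.133.60 - 238.82.133.63) does not contain 174.82.133.63
  174.86.133.48/28 (174.86.133.48 - 174.86.133.63) does not contain 174.82.133.63
  174.82.133.96/27 (174.82.133.96 - 174.82.133.127) does not contain 174.82.133.63
  174.82.132.32/27 (174.82.132.32 - 174.82.132.63) does not contain 174.82.133.63
  174.82.140.0/22 (174.82.140.0 - 174.82.143.255) does not contain 174.82.133.63
  174.80.128.0/19 (174.80.128.0 - 174.80.159.255) does not contain 174.82.133.63
  174.82.0.0/18 (174.82.0.0 - 174.82.63.255) does not contain 174.82.133.63
Longest matching prefix is /17 -> next hop R25.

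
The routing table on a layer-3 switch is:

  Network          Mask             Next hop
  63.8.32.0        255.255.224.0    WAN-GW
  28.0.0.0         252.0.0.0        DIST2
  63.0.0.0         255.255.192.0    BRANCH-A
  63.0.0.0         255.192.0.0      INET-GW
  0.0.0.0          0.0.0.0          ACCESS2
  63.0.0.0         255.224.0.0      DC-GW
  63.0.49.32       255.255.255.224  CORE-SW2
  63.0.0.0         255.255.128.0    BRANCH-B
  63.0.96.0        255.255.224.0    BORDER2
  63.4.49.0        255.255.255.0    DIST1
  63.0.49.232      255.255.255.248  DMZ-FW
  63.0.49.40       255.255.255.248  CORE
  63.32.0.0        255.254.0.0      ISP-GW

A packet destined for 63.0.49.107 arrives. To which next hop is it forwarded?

BRANCH-A

Routes whose prefix contains 63.0.49.107:
  0.0.0.0/0 (default, matches everything) -> ACCESS2
  63.0.0.0/10 (63.0.0.0 - 63.63.255.255) -> INET-GW
  63.0.0.0/11 (63.0.0.0 - 63.31.255.255) -> DC-GW
  63.0.0.0/17 (63.0.0.0 - 63.0.127.255) -> BRANCH-B
  63.0.0.0/18 (63.0.0.0 - 63.0.63.255) -> BRANCH-A
More-specific entries that do NOT match:
  63.0.49.232/29 (63.0.49.232 - 63.0.49.239) does not contain 63.0.49.107
  63.0.49.40/29 (63.0.49.40 - 63.0.49.47) does not contain 63.0.49.107
  63.0.49.32/27 (63.0.49.32 - 63.0.49.63) does not contain 63.0.49.107
  63.4.49.0/24 (63.4.49.0 - 63.4.49.255) does not contain 63.0.49.107
  63.8.32.0/19 (63.8.32.0 - 63.8.63.255) does not contain 63.0.49.107
  63.0.96.0/19 (63.0.96.0 - 63.0.127.255) does not contain 63.0.49.107
Longest matching prefix is /18 -> next hop BRANCH-A.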